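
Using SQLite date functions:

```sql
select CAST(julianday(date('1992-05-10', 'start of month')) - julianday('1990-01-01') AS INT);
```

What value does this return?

`start of month` rewinds 1992-05-10 to 1992-05-01.
30 days remain in January 1990 after the 1st (31 − 1).
Full months from February 1990 through April 1992 contribute their day counts.
Then 1 day into May 1992.
Total: 30 + 28 + 31 + 30 + 31 + 30 + 31 + 31 + 30 + 31 + 30 + 31 + 31 + 28 + 31 + 30 + 31 + 30 + 31 + 31 + 30 + 31 + 30 + 31 + 31 + 29 + 31 + 30 + 1 = 851.

851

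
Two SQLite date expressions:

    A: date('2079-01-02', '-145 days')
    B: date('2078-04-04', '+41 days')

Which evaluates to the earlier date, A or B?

B

A = 2078-08-10.
B = 2078-05-15.
B is earlier.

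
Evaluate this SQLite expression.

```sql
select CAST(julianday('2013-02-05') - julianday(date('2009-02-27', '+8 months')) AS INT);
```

1197

Adding +8 months to 2009-02-27 gives 2009-10-27.
4 days remain in October 2009 after the 27th (31 − 27).
Full months from November 2009 through January 2013 contribute their day counts.
Then 5 days into February 2013.
Total: 4 + 30 + 31 + 31 + 28 + 31 + 30 + 31 + 30 + 31 + 31 + 30 + 31 + 30 + 31 + 31 + 28 + 31 + 30 + 31 + 30 + 31 + 31 + 30 + 31 + 30 + 31 + 31 + 29 + 31 + 30 + 31 + 30 + 31 + 31 + 30 + 31 + 30 + 31 + 31 + 5 = 1197.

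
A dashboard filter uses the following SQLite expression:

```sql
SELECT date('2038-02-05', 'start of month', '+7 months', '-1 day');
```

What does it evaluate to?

2038-08-31

`start of month` rewinds 2038-02-05 to 2038-02-01.
Adding +7 months to 2038-02-01 gives 2038-09-01.
Going back 1 day from 2038-09-01 reaches 2038-08-31 (last day of August, 31 days).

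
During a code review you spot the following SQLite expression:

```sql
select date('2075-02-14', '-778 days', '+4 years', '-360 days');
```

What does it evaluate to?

2076-01-03

Applying '-778 days' to 2075-02-14: counting 778 days back gives 2072-12-28.
Adding +4 years to 2072-12-28 gives 2076-12-28.
Applying '-360 days' to 2076-12-28: counting 360 days back gives 2076-01-03.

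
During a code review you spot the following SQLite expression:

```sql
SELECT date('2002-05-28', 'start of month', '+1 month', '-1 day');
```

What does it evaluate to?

`start of month` rewinds 2002-05-28 to 2002-05-01.
Adding +1 month to 2002-05-01 gives 2002-06-01.
Going back 1 day from 2002-06-01 reaches 2002-05-31 (last day of May, 31 days).

2002-05-31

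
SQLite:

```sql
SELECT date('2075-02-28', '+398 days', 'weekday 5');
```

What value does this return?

2076-04-03

Applying '+398 days' to 2075-02-28: counting 398 days forward gives 2076-04-01.
`weekday 5` advances to the next Friday; 2076-04-01 is a Wednesday, so it moves forward to 2076-04-03.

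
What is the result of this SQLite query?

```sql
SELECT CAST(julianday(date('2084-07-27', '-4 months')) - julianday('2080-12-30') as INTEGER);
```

1183

Adding -4 months to 2084-07-27 gives 2084-03-27.
1 day remains in December 2080 after the 30th (31 − 30).
Full months from January 2081 through February 2084 contribute their day counts.
Then 27 days into March 2084.
Total: 1 + 31 + 28 + 31 + 30 + 31 + 30 + 31 + 31 + 30 + 31 + 30 + 31 + 31 + 28 + 31 + 30 + 31 + 30 + 31 + 31 + 30 + 31 + 30 + 31 + 31 + 28 + 31 + 30 + 31 + 30 + 31 + 31 + 30 + 31 + 30 + 31 + 31 + 29 + 27 = 1183.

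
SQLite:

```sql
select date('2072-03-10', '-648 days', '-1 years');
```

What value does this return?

Applying '-648 days' to 2072-03-10: counting 648 days back gives 2070-06-01.
Adding -1 year to 2070-06-01 gives 2069-06-01.

2069-06-01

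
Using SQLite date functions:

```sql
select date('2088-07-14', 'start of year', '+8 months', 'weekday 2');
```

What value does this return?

2088-09-07

`start of year` rewinds 2088-07-14 to 2088-01-01.
Adding +8 months to 2088-01-01 gives 2088-09-01.
`weekday 2` advances to the next Tuesday; 2088-09-01 is a Wednesday, so it moves forward to 2088-09-07.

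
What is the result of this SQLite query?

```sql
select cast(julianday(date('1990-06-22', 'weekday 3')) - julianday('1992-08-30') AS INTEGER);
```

`weekday 3` advances to the next Wednesday; 1990-06-22 is a Friday, so it moves forward to 1990-06-27.
3 days remain in June 1990 after the 27th (30 − 27).
Full months from July 1990 through July 1992 contribute their day counts.
Then 30 days into August 1992.
Total: 3 + 31 + 31 + 30 + 31 + 30 + 31 + 31 + 28 + 31 + 30 + 31 + 30 + 31 + 31 + 30 + 31 + 30 + 31 + 31 + 29 + 31 + 30 + 31 + 30 + 31 + 30 = 795.
The subtraction is earlier − later, so the result is −795 → -795.

-795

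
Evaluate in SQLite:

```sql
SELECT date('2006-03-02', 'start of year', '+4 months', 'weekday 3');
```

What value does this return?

`start of year` rewinds 2006-03-02 to 2006-01-01.
Adding +4 months to 2006-01-01 gives 2006-05-01.
`weekday 3` advances to the next Wednesday; 2006-05-01 is a Monday, so it moves forward to 2006-05-03.

2006-05-03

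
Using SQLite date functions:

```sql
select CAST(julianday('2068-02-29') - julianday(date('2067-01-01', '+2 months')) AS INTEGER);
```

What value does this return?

365

Adding +2 months to 2067-01-01 gives 2067-03-01.
30 days remain in March 2067 after the 1st (31 − 1).
Full months from April 2067 through January 2068 contribute their day counts.
Then 29 days into February 2068.
Total: 30 + 30 + 31 + 30 + 31 + 31 + 30 + 31 + 30 + 31 + 31 + 29 = 365.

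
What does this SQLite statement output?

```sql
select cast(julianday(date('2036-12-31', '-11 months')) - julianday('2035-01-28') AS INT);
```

Adding -11 months to 2036-12-31 gives 2036-01-31.
3 days remain in January 2035 after the 28th (31 − 28).
Full months from February 2035 through December 2035 contribute their day counts.
Then 31 days into January 2036.
Total: 3 + 28 + 31 + 30 + 31 + 30 + 31 + 31 + 30 + 31 + 30 + 31 + 31 = 368.

368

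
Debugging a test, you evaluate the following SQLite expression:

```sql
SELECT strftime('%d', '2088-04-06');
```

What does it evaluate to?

06

`%d` extracts the 2-digit day of month: 06.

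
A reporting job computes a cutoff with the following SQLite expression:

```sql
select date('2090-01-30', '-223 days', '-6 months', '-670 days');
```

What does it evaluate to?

Applying '-223 days' to 2090-01-30: counting 223 days back gives 2089-06-21.
Adding -6 months to 2089-06-21 gives 2088-12-21.
Applying '-670 days' to 2088-12-21: counting 670 days back gives 2087-02-20.

2087-02-20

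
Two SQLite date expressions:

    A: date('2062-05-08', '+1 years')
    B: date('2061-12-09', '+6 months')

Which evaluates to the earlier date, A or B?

A = 2063-05-08.
B = 2062-06-09.
B is earlier.

B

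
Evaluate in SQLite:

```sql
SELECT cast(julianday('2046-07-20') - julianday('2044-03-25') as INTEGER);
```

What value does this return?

847

6 days remain in March 2044 after the 25th (31 − 25).
Full months from April 2044 through June 2046 contribute their day counts.
Then 20 days into July 2046.
Total: 6 + 30 + 31 + 30 + 31 + 31 + 30 + 31 + 30 + 31 + 31 + 28 + 31 + 30 + 31 + 30 + 31 + 31 + 30 + 31 + 30 + 31 + 31 + 28 + 31 + 30 + 31 + 30 + 20 = 847.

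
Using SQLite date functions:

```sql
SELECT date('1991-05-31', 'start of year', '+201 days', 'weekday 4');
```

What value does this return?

`start of year` rewinds 1991-05-31 to 1991-01-01.
Applying '+201 days' to 1991-01-01: counting 201 days forward gives 1991-07-21.
`weekday 4` advances to the next Thursday; 1991-07-21 is a Sunday, so it moves forward to 1991-07-25.

1991-07-25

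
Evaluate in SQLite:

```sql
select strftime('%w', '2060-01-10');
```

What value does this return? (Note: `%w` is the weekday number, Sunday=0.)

2060-01-10 is a Saturday; with Sunday=0 that is 6.

6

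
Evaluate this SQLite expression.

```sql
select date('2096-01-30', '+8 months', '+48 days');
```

2096-11-17

Adding +8 months to 2096-01-30 gives 2096-09-30.
Applying '+48 days' to 2096-09-30: counting 48 days forward gives 2096-11-17.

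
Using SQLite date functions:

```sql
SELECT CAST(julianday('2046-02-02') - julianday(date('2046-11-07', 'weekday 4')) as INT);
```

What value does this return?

-279

`weekday 4` advances to the next Thursday; 2046-11-07 is a Wednesday, so it moves forward to 2046-11-08.
26 days remain in February 2046 after the 2nd (28 − 2).
Full months from March 2046 through October 2046 contribute their day counts.
Then 8 days into November 2046.
Total: 26 + 31 + 30 + 31 + 30 + 31 + 31 + 30 + 31 + 8 = 279.
The subtraction is earlier − later, so the result is −279 → -279.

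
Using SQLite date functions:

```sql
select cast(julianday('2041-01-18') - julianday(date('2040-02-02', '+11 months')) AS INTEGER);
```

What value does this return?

Adding +11 months to 2040-02-02 gives 2041-01-02.
Both dates are in January 2041: 18 − 2 = 16.

16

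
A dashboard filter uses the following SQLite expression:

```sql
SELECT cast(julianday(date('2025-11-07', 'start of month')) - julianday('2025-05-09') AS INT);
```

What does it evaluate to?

176

`start of month` rewinds 2025-11-07 to 2025-11-01.
22 days remain in May 2025 after the 9th (31 − 9).
June 2025: 30 days.
July 2025: 31 days.
August 2025: 31 days.
September 2025: 30 days.
October 2025: 31 days.
Then 1 day into November 2025.
Total: 22 + 30 + 31 + 31 + 30 + 31 + 1 = 176.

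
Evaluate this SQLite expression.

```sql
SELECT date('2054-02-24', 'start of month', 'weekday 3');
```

2054-02-04

`start of month` rewinds 2054-02-24 to 2054-02-01.
`weekday 3` advances to the next Wednesday; 2054-02-01 is a Sunday, so it moves forward to 2054-02-04.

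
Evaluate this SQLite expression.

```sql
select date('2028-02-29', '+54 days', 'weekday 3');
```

Applying '+54 days' to 2028-02-29: counting 54 days forward gives 2028-04-23.
`weekday 3` advances to the next Wednesday; 2028-04-23 is a Sunday, so it moves forward to 2028-04-26.

2028-04-26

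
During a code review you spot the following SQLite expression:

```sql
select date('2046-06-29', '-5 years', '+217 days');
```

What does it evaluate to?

Adding -5 years to 2046-06-29 gives 2041-06-29.
Applying '+217 days' to 2041-06-29: counting 217 days forward gives 2042-02-01.

2042-02-01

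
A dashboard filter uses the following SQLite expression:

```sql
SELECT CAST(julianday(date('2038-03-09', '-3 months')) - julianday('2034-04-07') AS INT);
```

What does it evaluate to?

Adding -3 months to 2038-03-09 gives 2037-12-09.
23 days remain in April 2034 after the 7th (30 − 7).
Full months from May 2034 through November 2037 contribute their day counts.
Then 9 days into December 2037.
Total: 23 + 31 + 30 + 31 + 31 + 30 + 31 + 30 + 31 + 31 + 28 + 31 + 30 + 31 + 30 + 31 + 31 + 30 + 31 + 30 + 31 + 31 + 29 + 31 + 30 + 31 + 30 + 31 + 31 + 30 + 31 + 30 + 31 + 31 + 28 + 31 + 30 + 31 + 30 + 31 + 31 + 30 + 31 + 30 + 9 = 1342.

1342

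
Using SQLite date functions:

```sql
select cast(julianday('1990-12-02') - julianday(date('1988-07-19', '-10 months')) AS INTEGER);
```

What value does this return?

Adding -10 months to 1988-07-19 gives 1987-09-19.
11 days remain in September 1987 after the 19th (30 − 19).
Full months from October 1987 through November 1990 contribute their day counts.
Then 2 days into December 1990.
Total: 11 + 31 + 30 + 31 + 31 + 29 + 31 + 30 + 31 + 30 + 31 + 31 + 30 + 31 + 30 + 31 + 31 + 28 + 31 + 30 + 31 + 30 + 31 + 31 + 30 + 31 + 30 + 31 + 31 + 28 + 31 + 30 + 31 + 30 + 31 + 31 + 30 + 31 + 30 + 2 = 1170.

1170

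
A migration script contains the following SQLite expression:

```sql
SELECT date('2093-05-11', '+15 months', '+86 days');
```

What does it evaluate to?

2094-11-05

Adding +15 months to 2093-05-11 gives 2094-08-11.
Applying '+86 days' to 2094-08-11: counting 86 days forward gives 2094-11-05.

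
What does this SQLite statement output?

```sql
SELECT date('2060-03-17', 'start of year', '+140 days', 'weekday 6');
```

2060-05-22

`start of year` rewinds 2060-03-17 to 2060-01-01.
Applying '+140 days' to 2060-01-01: counting 140 days forward gives 2060-05-20.
`weekday 6` advances to the next Saturday; 2060-05-20 is a Thursday, so it moves forward to 2060-05-22.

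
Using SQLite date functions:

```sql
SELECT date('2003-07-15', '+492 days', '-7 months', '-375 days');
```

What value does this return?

Applying '+492 days' to 2003-07-15: counting 492 days forward gives 2004-11-18.
Adding -7 months to 2004-11-18 gives 2004-04-18.
Applying '-375 days' to 2004-04-18: counting 375 days back gives 2003-04-09.

2003-04-09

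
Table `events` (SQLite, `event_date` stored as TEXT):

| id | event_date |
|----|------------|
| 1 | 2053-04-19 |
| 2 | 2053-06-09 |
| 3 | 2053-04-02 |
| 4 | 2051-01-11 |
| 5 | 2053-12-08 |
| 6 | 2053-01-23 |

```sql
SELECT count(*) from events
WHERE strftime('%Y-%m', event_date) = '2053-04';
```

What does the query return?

2

Rows with year-month 2053-04: 2053-04-19, 2053-04-02 → 2.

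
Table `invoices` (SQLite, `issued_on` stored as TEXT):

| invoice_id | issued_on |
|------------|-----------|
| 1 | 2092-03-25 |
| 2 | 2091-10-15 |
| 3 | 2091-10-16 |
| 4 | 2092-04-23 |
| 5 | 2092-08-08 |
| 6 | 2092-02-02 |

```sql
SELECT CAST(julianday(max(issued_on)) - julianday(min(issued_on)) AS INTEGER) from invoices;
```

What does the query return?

298

MIN = 2091-10-15, MAX = 2092-08-08.
16 days remain in October 2091 after the 15th (31 − 15).
Full months from November 2091 through July 2092 contribute their day counts.
Then 8 days into August 2092.
Total: 16 + 30 + 31 + 31 + 29 + 31 + 30 + 31 + 30 + 31 + 8 = 298.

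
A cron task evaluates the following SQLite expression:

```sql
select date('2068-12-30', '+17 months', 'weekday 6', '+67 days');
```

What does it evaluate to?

Adding +17 months to 2068-12-30 gives 2070-05-30.
`weekday 6` advances to the next Saturday; 2070-05-30 is a Friday, so it moves forward to 2070-05-31.
Applying '+67 days' to 2070-05-31: counting 67 days forward gives 2070-08-06.

2070-08-06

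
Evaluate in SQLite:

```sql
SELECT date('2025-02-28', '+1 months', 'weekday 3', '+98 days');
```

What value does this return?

2025-07-09

Adding +1 month to 2025-02-28 gives 2025-03-28.
`weekday 3` advances to the next Wednesday; 2025-03-28 is a Friday, so it moves forward to 2025-04-02.
Applying '+98 days' to 2025-04-02: counting 98 days forward gives 2025-07-09.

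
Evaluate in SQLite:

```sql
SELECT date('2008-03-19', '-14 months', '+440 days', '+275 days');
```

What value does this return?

2009-01-03

Adding -14 months to 2008-03-19 gives 2007-01-19.
Applying '+440 days' to 2007-01-19: counting 440 days forward gives 2008-04-03.
Applying '+275 days' to 2008-04-03: counting 275 days forward gives 2009-01-03.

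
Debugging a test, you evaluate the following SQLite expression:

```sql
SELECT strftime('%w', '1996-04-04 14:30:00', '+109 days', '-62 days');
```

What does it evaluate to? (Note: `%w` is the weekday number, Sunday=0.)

First apply '+109 days', '-62 days': 1996-04-04 14:30:00 → 1996-05-21 14:30:00.
1996-05-21 is a Tuesday; with Sunday=0 that is 2.

2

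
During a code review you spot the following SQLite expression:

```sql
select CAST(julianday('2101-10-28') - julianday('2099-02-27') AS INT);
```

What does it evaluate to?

973

1 day remains in February 2099 after the 27th (28 − 27).
Full months from March 2099 through September 2101 contribute their day counts.
Then 28 days into October 2101.
Total: 1 + 31 + 30 + 31 + 30 + 31 + 31 + 30 + 31 + 30 + 31 + 31 + 28 + 31 + 30 + 31 + 30 + 31 + 31 + 30 + 31 + 30 + 31 + 31 + 28 + 31 + 30 + 31 + 30 + 31 + 31 + 30 + 28 = 973.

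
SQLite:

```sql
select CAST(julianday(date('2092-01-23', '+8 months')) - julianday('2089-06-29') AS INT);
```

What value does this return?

1182

Adding +8 months to 2092-01-23 gives 2092-09-23.
1 day remains in June 2089 after the 29th (30 − 29).
Full months from July 2089 through August 2092 contribute their day counts.
Then 23 days into September 2092.
Total: 1 + 31 + 31 + 30 + 31 + 30 + 31 + 31 + 28 + 31 + 30 + 31 + 30 + 31 + 31 + 30 + 31 + 30 + 31 + 31 + 28 + 31 + 30 + 31 + 30 + 31 + 31 + 30 + 31 + 30 + 31 + 31 + 29 + 31 + 30 + 31 + 30 + 31 + 31 + 23 = 1182.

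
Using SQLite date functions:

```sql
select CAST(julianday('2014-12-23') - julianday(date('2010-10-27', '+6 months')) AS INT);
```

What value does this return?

Adding +6 months to 2010-10-27 gives 2011-04-27.
3 days remain in April 2011 after the 27th (30 − 27).
Full months from May 2011 through November 2014 contribute their day counts.
Then 23 days into December 2014.
Total: 3 + 31 + 30 + 31 + 31 + 30 + 31 + 30 + 31 + 31 + 29 + 31 + 30 + 31 + 30 + 31 + 31 + 30 + 31 + 30 + 31 + 31 + 28 + 31 + 30 + 31 + 30 + 31 + 31 + 30 + 31 + 30 + 31 + 31 + 28 + 31 + 30 + 31 + 30 + 31 + 31 + 30 + 31 + 30 + 23 = 1336.

1336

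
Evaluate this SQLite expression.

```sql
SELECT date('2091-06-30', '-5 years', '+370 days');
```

Adding -5 years to 2091-06-30 gives 2086-06-30.
Applying '+370 days' to 2086-06-30: counting 370 days forward gives 2087-07-05.

2087-07-05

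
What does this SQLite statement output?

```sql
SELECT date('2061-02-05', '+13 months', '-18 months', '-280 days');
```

Adding +13 months to 2061-02-05 gives 2062-03-05.
Adding -18 months to 2062-03-05 gives 2060-09-05.
Applying '-280 days' to 2060-09-05: counting 280 days back gives 2059-11-30.

2059-11-30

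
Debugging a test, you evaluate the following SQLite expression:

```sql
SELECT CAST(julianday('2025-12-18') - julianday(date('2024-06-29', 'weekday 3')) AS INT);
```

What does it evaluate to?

533

`weekday 3` advances to the next Wednesday; 2024-06-29 is a Saturday, so it moves forward to 2024-07-03.
28 days remain in July 2024 after the 3rd (31 − 3).
Full months from August 2024 through November 2025 contribute their day counts.
Then 18 days into December 2025.
Total: 28 + 31 + 30 + 31 + 30 + 31 + 31 + 28 + 31 + 30 + 31 + 30 + 31 + 31 + 30 + 31 + 30 + 18 = 533.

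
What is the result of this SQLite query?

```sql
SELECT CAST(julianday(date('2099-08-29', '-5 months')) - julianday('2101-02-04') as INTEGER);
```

-677

Adding -5 months to 2099-08-29 gives 2099-03-29.
2 days remain in March 2099 after the 29th (31 − 29).
Full months from April 2099 through January 2101 contribute their day counts.
Then 4 days into February 2101.
Total: 2 + 30 + 31 + 30 + 31 + 31 + 30 + 31 + 30 + 31 + 31 + 28 + 31 + 30 + 31 + 30 + 31 + 31 + 30 + 31 + 30 + 31 + 31 + 4 = 677.
The subtraction is earlier − later, so the result is −677 → -677.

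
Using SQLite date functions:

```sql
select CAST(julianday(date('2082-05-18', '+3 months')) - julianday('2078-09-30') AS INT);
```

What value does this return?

1418

Adding +3 months to 2082-05-18 gives 2082-08-18.
0 days remain in September 2078 after the 30th (30 − 30).
Full months from October 2078 through July 2082 contribute their day counts.
Then 18 days into August 2082.
Total: 0 + 31 + 30 + 31 + 31 + 28 + 31 + 30 + 31 + 30 + 31 + 31 + 30 + 31 + 30 + 31 + 31 + 29 + 31 + 30 + 31 + 30 + 31 + 31 + 30 + 31 + 30 + 31 + 31 + 28 + 31 + 30 + 31 + 30 + 31 + 31 + 30 + 31 + 30 + 31 + 31 + 28 + 31 + 30 + 31 + 30 + 31 + 18 = 1418.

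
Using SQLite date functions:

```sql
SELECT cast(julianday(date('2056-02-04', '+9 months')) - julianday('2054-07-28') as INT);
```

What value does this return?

830

Adding +9 months to 2056-02-04 gives 2056-11-04.
3 days remain in July 2054 after the 28th (31 − 28).
Full months from August 2054 through October 2056 contribute their day counts.
Then 4 days into November 2056.
Total: 3 + 31 + 30 + 31 + 30 + 31 + 31 + 28 + 31 + 30 + 31 + 30 + 31 + 31 + 30 + 31 + 30 + 31 + 31 + 29 + 31 + 30 + 31 + 30 + 31 + 31 + 30 + 31 + 4 = 830.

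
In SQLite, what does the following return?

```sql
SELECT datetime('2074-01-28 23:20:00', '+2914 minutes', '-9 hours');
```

2914 minutes = 48h 34m; +2914 minutes from 2074-01-28 23:20:00 is 2074-01-30 23:54:00 (crosses midnight).
-9 hours from 2074-01-30 23:54:00 is 2074-01-30 14:54:00.

2074-01-30 14:54:00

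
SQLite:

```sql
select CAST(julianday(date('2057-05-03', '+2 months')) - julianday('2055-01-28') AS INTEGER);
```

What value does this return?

887

Adding +2 months to 2057-05-03 gives 2057-07-03.
3 days remain in January 2055 after the 28th (31 − 28).
Full months from February 2055 through June 2057 contribute their day counts.
Then 3 days into July 2057.
Total: 3 + 28 + 31 + 30 + 31 + 30 + 31 + 31 + 30 + 31 + 30 + 31 + 31 + 29 + 31 + 30 + 31 + 30 + 31 + 31 + 30 + 31 + 30 + 31 + 31 + 28 + 31 + 30 + 31 + 30 + 3 = 887.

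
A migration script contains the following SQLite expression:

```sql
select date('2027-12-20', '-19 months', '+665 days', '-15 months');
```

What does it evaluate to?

2026-12-15

Adding -19 months to 2027-12-20 gives 2026-05-20.
Applying '+665 days' to 2026-05-20: counting 665 days forward gives 2028-03-15.
Adding -15 months to 2028-03-15 gives 2026-12-15.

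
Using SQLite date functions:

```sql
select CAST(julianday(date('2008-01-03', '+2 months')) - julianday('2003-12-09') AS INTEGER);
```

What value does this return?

1546

Adding +2 months to 2008-01-03 gives 2008-03-03.
22 days remain in December 2003 after the 9th (31 − 9).
Full months from January 2004 through February 2008 contribute their day counts.
Then 3 days into March 2008.
Total: 22 + 31 + 29 + 31 + 30 + 31 + 30 + 31 + 31 + 30 + 31 + 30 + 31 + 31 + 28 + 31 + 30 + 31 + 30 + 31 + 31 + 30 + 31 + 30 + 31 + 31 + 28 + 31 + 30 + 31 + 30 + 31 + 31 + 30 + 31 + 30 + 31 + 31 + 28 + 31 + 30 + 31 + 30 + 31 + 31 + 30 + 31 + 30 + 31 + 31 + 29 + 3 = 1546.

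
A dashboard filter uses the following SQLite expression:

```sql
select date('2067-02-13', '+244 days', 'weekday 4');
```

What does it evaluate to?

Applying '+244 days' to 2067-02-13: counting 244 days forward gives 2067-10-15.
`weekday 4` advances to the next Thursday; 2067-10-15 is a Saturday, so it moves forward to 2067-10-20.

2067-10-20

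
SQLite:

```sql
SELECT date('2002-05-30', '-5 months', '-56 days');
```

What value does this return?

2001-11-04

Adding -5 months to 2002-05-30 gives 2001-12-30.
Applying '-56 days' to 2001-12-30: counting 56 days back gives 2001-11-04.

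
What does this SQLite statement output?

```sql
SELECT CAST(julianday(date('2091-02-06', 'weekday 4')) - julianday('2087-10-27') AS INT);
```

1200

`weekday 4` advances to the next Thursday; 2091-02-06 is a Tuesday, so it moves forward to 2091-02-08.
4 days remain in October 2087 after the 27th (31 − 27).
Full months from November 2087 through January 2091 contribute their day counts.
Then 8 days into February 2091.
Total: 4 + 30 + 31 + 31 + 29 + 31 + 30 + 31 + 30 + 31 + 31 + 30 + 31 + 30 + 31 + 31 + 28 + 31 + 30 + 31 + 30 + 31 + 31 + 30 + 31 + 30 + 31 + 31 + 28 + 31 + 30 + 31 + 30 + 31 + 31 + 30 + 31 + 30 + 31 + 31 + 8 = 1200.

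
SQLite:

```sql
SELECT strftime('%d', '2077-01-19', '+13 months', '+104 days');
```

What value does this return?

03

First apply '+13 months', '+104 days': 2077-01-19 → 2078-06-03.
`%d` extracts the 2-digit day of month: 03.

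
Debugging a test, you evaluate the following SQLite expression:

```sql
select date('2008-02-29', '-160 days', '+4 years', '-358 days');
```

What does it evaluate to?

2010-09-29

Applying '-160 days' to 2008-02-29: counting 160 days back gives 2007-09-22.
Adding +4 years to 2007-09-22 gives 2011-09-22.
Applying '-358 days' to 2011-09-22: counting 358 days back gives 2010-09-29.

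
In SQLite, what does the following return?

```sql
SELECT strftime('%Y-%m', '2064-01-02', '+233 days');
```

First apply '+233 days': 2064-01-02 → 2064-08-22.
`%Y-%m` extracts the year-month: 2064-08.

2064-08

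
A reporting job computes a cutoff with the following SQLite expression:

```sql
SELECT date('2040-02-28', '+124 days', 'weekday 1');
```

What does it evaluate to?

Applying '+124 days' to 2040-02-28: counting 124 days forward gives 2040-07-01.
`weekday 1` advances to the next Monday; 2040-07-01 is a Sunday, so it moves forward to 2040-07-02.

2040-07-02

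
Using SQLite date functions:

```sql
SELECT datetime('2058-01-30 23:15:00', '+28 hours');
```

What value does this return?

2058-02-01 03:15:00

+28 hours from 2058-01-30 23:15:00 is 2058-02-01 03:15:00 (crosses midnight).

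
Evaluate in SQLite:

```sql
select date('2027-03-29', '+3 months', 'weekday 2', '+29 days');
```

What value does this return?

Adding +3 months to 2027-03-29 gives 2027-06-29.
`weekday 2` advances to the next Tuesday; 2027-06-29 is already a Tuesday, so it stays at 2027-06-29.
June 2027 has 30 days; 1 remain after the 29th, so 2 days reach 2027-07-01.
Advancing 27 more days within July lands on 2027-07-28.

2027-07-28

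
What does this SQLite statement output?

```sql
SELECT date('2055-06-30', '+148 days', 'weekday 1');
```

2055-11-29

Applying '+148 days' to 2055-06-30: counting 148 days forward gives 2055-11-25.
`weekday 1` advances to the next Monday; 2055-11-25 is a Thursday, so it moves forward to 2055-11-29.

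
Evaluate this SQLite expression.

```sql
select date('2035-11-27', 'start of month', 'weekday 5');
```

2035-11-02

`start of month` rewinds 2035-11-27 to 2035-11-01.
`weekday 5` advances to the next Friday; 2035-11-01 is a Thursday, so it moves forward to 2035-11-02.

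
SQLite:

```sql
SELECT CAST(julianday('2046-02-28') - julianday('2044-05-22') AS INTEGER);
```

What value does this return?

9 days remain in May 2044 after the 22nd (31 − 22).
Full months from June 2044 through January 2046 contribute their day counts.
Then 28 days into February 2046.
Total: 9 + 30 + 31 + 31 + 30 + 31 + 30 + 31 + 31 + 28 + 31 + 30 + 31 + 30 + 31 + 31 + 30 + 31 + 30 + 31 + 31 + 28 = 647.

647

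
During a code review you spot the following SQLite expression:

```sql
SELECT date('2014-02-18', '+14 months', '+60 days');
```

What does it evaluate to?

2015-06-17

Adding +14 months to 2014-02-18 gives 2015-04-18.
Applying '+60 days' to 2015-04-18: counting 60 days forward gives 2015-06-17.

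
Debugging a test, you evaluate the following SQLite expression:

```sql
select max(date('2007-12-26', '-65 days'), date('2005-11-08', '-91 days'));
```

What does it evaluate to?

date('2007-12-26', '-65 days') → 2007-10-22.
date('2005-11-08', '-91 days') → 2005-08-09.
Later of the two is 2007-10-22.

2007-10-22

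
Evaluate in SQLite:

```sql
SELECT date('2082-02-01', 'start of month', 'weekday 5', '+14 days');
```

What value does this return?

`start of month` rewinds 2082-02-01 to 2082-02-01.
`weekday 5` advances to the next Friday; 2082-02-01 is a Sunday, so it moves forward to 2082-02-06.
Advancing 14 more days within February lands on 2082-02-20.

2082-02-20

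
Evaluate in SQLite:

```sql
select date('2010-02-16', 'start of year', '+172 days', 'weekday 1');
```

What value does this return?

2010-06-28

`start of year` rewinds 2010-02-16 to 2010-01-01.
Applying '+172 days' to 2010-01-01: counting 172 days forward gives 2010-06-22.
`weekday 1` advances to the next Monday; 2010-06-22 is a Tuesday, so it moves forward to 2010-06-28.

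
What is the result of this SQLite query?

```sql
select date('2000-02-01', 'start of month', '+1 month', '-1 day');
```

`start of month` rewinds 2000-02-01 to 2000-02-01.
Adding +1 month to 2000-02-01 gives 2000-03-01.
Going back 1 day from 2000-03-01 reaches 2000-02-29 (last day of February, 29 days).

2000-02-29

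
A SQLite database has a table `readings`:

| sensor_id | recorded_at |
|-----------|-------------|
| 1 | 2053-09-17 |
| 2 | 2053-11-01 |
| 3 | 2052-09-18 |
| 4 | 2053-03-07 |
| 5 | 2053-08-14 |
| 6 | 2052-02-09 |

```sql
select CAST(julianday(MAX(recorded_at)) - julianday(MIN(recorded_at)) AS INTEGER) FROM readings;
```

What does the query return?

631

MIN = 2052-02-09, MAX = 2053-11-01.
20 days remain in February 2052 after the 9th (29 − 9).
Full months from March 2052 through October 2053 contribute their day counts.
Then 1 day into November 2053.
Total: 20 + 31 + 30 + 31 + 30 + 31 + 31 + 30 + 31 + 30 + 31 + 31 + 28 + 31 + 30 + 31 + 30 + 31 + 31 + 30 + 31 + 1 = 631.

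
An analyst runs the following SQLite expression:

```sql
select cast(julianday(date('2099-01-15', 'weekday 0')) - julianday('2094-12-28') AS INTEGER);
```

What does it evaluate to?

`weekday 0` advances to the next Sunday; 2099-01-15 is a Thursday, so it moves forward to 2099-01-18.
3 days remain in December 2094 after the 28th (31 − 28).
Full months from January 2095 through December 2098 contribute their day counts.
Then 18 days into January 2099.
Total: 3 + 31 + 28 + 31 + 30 + 31 + 30 + 31 + 31 + 30 + 31 + 30 + 31 + 31 + 29 + 31 + 30 + 31 + 30 + 31 + 31 + 30 + 31 + 30 + 31 + 31 + 28 + 31 + 30 + 31 + 30 + 31 + 31 + 30 + 31 + 30 + 31 + 31 + 28 + 31 + 30 + 31 + 30 + 31 + 31 + 30 + 31 + 30 + 31 + 18 = 1482.

1482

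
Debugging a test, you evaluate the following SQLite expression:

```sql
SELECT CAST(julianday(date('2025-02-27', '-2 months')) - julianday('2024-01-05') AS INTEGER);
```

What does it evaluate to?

357

Adding -2 months to 2025-02-27 gives 2024-12-27.
26 days remain in January 2024 after the 5th (31 − 5).
Full months from February 2024 through November 2024 contribute their day counts.
Then 27 days into December 2024.
Total: 26 + 29 + 31 + 30 + 31 + 30 + 31 + 31 + 30 + 31 + 30 + 27 = 357.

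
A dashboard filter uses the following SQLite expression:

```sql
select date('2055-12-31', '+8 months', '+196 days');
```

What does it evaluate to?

Adding +8 months to 2055-12-31 gives 2056-08-31.
Applying '+196 days' to 2056-08-31: counting 196 days forward gives 2057-03-15.

2057-03-15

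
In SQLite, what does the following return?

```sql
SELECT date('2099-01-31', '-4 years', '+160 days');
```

2095-07-10

Adding -4 years to 2099-01-31 gives 2095-01-31.
Applying '+160 days' to 2095-01-31: counting 160 days forward gives 2095-07-10.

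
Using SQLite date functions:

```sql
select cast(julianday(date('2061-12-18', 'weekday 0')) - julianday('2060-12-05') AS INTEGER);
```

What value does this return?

378

`weekday 0` advances to the next Sunday; 2061-12-18 is already a Sunday, so it stays at 2061-12-18.
26 days remain in December 2060 after the 5th (31 − 5).
Full months from January 2061 through November 2061 contribute their day counts.
Then 18 days into December 2061.
Total: 26 + 31 + 28 + 31 + 30 + 31 + 30 + 31 + 31 + 30 + 31 + 30 + 18 = 378.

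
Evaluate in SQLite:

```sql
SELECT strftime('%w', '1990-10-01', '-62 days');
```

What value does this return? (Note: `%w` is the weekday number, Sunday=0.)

First apply '-62 days': 1990-10-01 → 1990-07-31.
1990-07-31 is a Tuesday; with Sunday=0 that is 2.

2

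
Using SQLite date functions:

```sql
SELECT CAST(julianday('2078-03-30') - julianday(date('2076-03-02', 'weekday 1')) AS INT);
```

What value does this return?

`weekday 1` advances to the next Monday; 2076-03-02 is already a Monday, so it stays at 2076-03-02.
29 days remain in March 2076 after the 2nd (31 − 2).
Full months from April 2076 through February 2078 contribute their day counts.
Then 30 days into March 2078.
Total: 29 + 30 + 31 + 30 + 31 + 31 + 30 + 31 + 30 + 31 + 31 + 28 + 31 + 30 + 31 + 30 + 31 + 31 + 30 + 31 + 30 + 31 + 31 + 28 + 30 = 758.

758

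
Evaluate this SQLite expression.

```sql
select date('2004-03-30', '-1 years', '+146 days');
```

2003-08-23

Adding -1 year to 2004-03-30 gives 2003-03-30.
Applying '+146 days' to 2003-03-30: counting 146 days forward gives 2003-08-23.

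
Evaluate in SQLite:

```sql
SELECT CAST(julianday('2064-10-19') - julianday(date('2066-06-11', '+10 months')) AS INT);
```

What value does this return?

-904

Adding +10 months to 2066-06-11 gives 2067-04-11.
12 days remain in October 2064 after the 19th (31 − 19).
Full months from November 2064 through March 2067 contribute their day counts.
Then 11 days into April 2067.
Total: 12 + 30 + 31 + 31 + 28 + 31 + 30 + 31 + 30 + 31 + 31 + 30 + 31 + 30 + 31 + 31 + 28 + 31 + 30 + 31 + 30 + 31 + 31 + 30 + 31 + 30 + 31 + 31 + 28 + 31 + 11 = 904.
The subtraction is earlier − later, so the result is −904 → -904.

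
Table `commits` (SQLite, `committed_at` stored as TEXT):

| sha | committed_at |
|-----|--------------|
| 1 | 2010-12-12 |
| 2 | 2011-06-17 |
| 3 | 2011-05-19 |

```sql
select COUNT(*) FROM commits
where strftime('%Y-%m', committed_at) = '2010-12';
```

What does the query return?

Rows with year-month 2010-12: 2010-12-12 → 1.

1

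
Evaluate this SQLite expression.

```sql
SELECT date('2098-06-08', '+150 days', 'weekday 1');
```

2098-11-10

Applying '+150 days' to 2098-06-08: counting 150 days forward gives 2098-11-05.
`weekday 1` advances to the next Monday; 2098-11-05 is a Wednesday, so it moves forward to 2098-11-10.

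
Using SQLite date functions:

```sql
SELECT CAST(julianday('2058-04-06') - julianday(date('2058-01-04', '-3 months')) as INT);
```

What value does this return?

Adding -3 months to 2058-01-04 gives 2057-10-04.
27 days remain in October 2057 after the 4th (31 − 4).
November 2057: 30 days.
December 2057: 31 days.
January 2058: 31 days.
February 2058: 28 days.
March 2058: 31 days.
Then 6 days into April 2058.
Total: 27 + 30 + 31 + 31 + 28 + 31 + 6 = 184.

184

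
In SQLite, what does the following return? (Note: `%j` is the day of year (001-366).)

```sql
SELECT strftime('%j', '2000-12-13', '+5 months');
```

133

First apply '+5 months': 2000-12-13 → 2001-05-13.
Day-of-year for 2001-05-13: days since 2001-01-01 inclusive = 133, zero-padded to 133.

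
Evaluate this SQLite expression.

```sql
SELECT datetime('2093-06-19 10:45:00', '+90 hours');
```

+90 hours from 2093-06-19 10:45:00 is 2093-06-23 04:45:00 (crosses midnight).

2093-06-23 04:45:00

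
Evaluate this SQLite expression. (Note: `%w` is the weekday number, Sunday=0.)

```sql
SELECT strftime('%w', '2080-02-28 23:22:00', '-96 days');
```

5

First apply '-96 days': 2080-02-28 23:22:00 → 2079-11-24 23:22:00.
2079-11-24 is a Friday; with Sunday=0 that is 5.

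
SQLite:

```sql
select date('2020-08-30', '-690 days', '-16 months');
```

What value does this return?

Applying '-690 days' to 2020-08-30: counting 690 days back gives 2018-10-10.
Adding -16 months to 2018-10-10 gives 2017-06-10.

2017-06-10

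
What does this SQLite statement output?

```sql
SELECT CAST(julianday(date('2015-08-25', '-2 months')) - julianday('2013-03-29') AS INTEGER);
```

Adding -2 months to 2015-08-25 gives 2015-06-25.
2 days remain in March 2013 after the 29th (31 − 29).
Full months from April 2013 through May 2015 contribute their day counts.
Then 25 days into June 2015.
Total: 2 + 30 + 31 + 30 + 31 + 31 + 30 + 31 + 30 + 31 + 31 + 28 + 31 + 30 + 31 + 30 + 31 + 31 + 30 + 31 + 30 + 31 + 31 + 28 + 31 + 30 + 31 + 25 = 818.

818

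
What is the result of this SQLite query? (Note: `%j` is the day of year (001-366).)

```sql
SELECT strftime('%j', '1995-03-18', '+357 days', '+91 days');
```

160

First apply '+357 days', '+91 days': 1995-03-18 → 1996-06-08.
Day-of-year for 1996-06-08: days since 1996-01-01 inclusive = 160, zero-padded to 160.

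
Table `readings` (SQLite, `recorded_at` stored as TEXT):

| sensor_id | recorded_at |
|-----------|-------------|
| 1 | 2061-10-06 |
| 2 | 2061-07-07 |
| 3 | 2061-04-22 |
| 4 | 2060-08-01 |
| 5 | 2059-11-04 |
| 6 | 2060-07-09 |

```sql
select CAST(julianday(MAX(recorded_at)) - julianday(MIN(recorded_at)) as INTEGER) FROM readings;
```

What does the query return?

MIN = 2059-11-04, MAX = 2061-10-06.
26 days remain in November 2059 after the 4th (30 − 4).
Full months from December 2059 through September 2061 contribute their day counts.
Then 6 days into October 2061.
Total: 26 + 31 + 31 + 29 + 31 + 30 + 31 + 30 + 31 + 31 + 30 + 31 + 30 + 31 + 31 + 28 + 31 + 30 + 31 + 30 + 31 + 31 + 30 + 6 = 702.

702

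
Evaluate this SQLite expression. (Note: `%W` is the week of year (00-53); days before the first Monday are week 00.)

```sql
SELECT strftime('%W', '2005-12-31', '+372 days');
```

01

First apply '+372 days': 2005-12-31 → 2007-01-07.
2007-01-07 is a Sunday. SQLite's %W counts Mondays since the year started; the result is 01.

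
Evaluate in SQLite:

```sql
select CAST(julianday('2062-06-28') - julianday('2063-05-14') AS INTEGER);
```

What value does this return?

2 days remain in June 2062 after the 28th (30 − 28).
Full months from July 2062 through April 2063 contribute their day counts.
Then 14 days into May 2063.
Total: 2 + 31 + 31 + 30 + 31 + 30 + 31 + 31 + 28 + 31 + 30 + 14 = 320.
The subtraction is earlier − later, so the result is −320 → -320.

-320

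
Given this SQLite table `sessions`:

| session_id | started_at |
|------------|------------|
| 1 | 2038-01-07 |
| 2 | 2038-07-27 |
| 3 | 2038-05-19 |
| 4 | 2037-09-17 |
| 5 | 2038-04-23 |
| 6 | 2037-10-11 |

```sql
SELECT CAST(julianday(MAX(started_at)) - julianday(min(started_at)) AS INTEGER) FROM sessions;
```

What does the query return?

MIN = 2037-09-17, MAX = 2038-07-27.
13 days remain in September 2037 after the 17th (30 − 17).
Full months from October 2037 through June 2038 contribute their day counts.
Then 27 days into July 2038.
Total: 13 + 31 + 30 + 31 + 31 + 28 + 31 + 30 + 31 + 30 + 27 = 313.

313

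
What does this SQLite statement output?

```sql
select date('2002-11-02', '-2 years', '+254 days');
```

Adding -2 years to 2002-11-02 gives 2000-11-02.
Applying '+254 days' to 2000-11-02: counting 254 days forward gives 2001-07-14.

2001-07-14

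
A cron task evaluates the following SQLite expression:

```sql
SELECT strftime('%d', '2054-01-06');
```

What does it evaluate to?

06

`%d` extracts the 2-digit day of month: 06.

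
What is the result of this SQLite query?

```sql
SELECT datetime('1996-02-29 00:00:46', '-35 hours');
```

1996-02-27 13:00:46

-35 hours from 1996-02-29 00:00:46 is 1996-02-27 13:00:46 (crosses midnight).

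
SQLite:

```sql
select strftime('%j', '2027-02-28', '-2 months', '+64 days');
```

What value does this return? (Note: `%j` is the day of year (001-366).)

First apply '-2 months', '+64 days': 2027-02-28 → 2027-03-02.
Day-of-year for 2027-03-02: days since 2027-01-01 inclusive = 61, zero-padded to 061.

061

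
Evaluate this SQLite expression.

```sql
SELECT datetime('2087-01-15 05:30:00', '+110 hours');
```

+110 hours from 2087-01-15 05:30:00 is 2087-01-19 19:30:00 (crosses midnight).

2087-01-19 19:30:00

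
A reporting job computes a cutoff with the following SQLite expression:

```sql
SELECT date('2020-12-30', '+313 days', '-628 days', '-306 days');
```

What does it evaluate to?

Applying '+313 days' to 2020-12-30: counting 313 days forward gives 2021-11-08.
Applying '-628 days' to 2021-11-08: counting 628 days back gives 2020-02-19.
Applying '-306 days' to 2020-02-19: counting 306 days back gives 2019-04-19.

2019-04-19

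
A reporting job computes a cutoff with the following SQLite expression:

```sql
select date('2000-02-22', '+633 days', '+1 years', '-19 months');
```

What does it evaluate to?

2001-04-16

Applying '+633 days' to 2000-02-22: counting 633 days forward gives 2001-11-16.
Adding +1 year to 2001-11-16 gives 2002-11-16.
Adding -19 months to 2002-11-16 gives 2001-04-16.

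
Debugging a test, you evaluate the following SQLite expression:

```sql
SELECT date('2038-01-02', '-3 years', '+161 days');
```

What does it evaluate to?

2035-06-12

Adding -3 years to 2038-01-02 gives 2035-01-02.
Applying '+161 days' to 2035-01-02: counting 161 days forward gives 2035-06-12.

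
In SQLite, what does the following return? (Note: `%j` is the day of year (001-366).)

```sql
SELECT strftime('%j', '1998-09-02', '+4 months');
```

First apply '+4 months': 1998-09-02 → 1999-01-02.
Day-of-year for 1999-01-02: days since 1999-01-01 inclusive = 2, zero-padded to 002.

002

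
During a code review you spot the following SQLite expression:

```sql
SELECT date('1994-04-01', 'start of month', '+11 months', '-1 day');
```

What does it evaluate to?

1995-02-28

`start of month` rewinds 1994-04-01 to 1994-04-01.
Adding +11 months to 1994-04-01 gives 1995-03-01.
Going back 1 day from 1995-03-01 reaches 1995-02-28 (last day of February, 28 days).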